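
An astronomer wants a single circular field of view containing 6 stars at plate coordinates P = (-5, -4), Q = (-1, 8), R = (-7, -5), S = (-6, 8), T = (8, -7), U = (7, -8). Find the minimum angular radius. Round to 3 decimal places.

10.308

The farthest pair is S–U with squared distance 425. The circle on this segment as diameter has centre (0.5, 0) and r² = 425/4 = 106.25.
Check P: distance² to centre = 46.25 ≤ 106.25, so it lies inside.
All remaining points lie in this disk, and no smaller disk contains both endpoints, so this is the minimum enclosing circle.
r = √(106.25) ≈ 10.308.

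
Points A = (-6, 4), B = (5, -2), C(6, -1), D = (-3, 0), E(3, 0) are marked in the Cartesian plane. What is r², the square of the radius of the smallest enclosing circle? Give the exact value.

The minimum enclosing circle of a finite set is fixed by two of the points (as a diameter) or three (as a circumcircle).
The farthest pair is A–C with squared distance 169. The circle on this segment as diameter has centre (0, 1.5) and r² = 169/4 = 42.25.
Check B: distance² to centre = 37.25 ≤ 42.25, so it lies inside.
All remaining points lie in this disk, and no smaller disk contains both endpoints, so this is the minimum enclosing circle.

42.25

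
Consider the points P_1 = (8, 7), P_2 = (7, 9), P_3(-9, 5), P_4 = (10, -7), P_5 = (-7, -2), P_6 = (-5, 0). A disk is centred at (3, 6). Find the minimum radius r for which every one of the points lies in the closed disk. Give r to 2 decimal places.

The required radius is the distance from (3, 6) to the farthest point.
Squared distances: 26, 25, 145, 218, 164, 100.
Maximum is 218, attained at P_4.
r = √218 ≈ 14.76.

14.76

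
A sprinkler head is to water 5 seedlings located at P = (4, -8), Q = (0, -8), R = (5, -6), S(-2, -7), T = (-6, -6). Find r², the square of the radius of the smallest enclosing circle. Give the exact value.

The minimum enclosing circle of a finite set is fixed by two of the points (as a diameter) or three (as a circumcircle).
The farthest pair is R–T with squared distance 121. The circle on this segment as diameter has centre (-0.5, -6) and r² = 121/4 = 30.25.
Check P: distance² to centre = 24.25 ≤ 30.25, so it lies inside.
All remaining points lie in this disk, and no smaller disk contains both endpoints, so this is the minimum enclosing circle.

30.25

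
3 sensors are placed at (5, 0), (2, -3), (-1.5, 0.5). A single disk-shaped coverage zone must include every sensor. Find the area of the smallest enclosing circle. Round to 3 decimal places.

33.379

Call the three points A, B, C in the order given.
Side lengths²: AB² = 18, AC² = 42.5, BC² = 24.5.
Since AC² = 42.5 ≥ 24.5 + 18 = 42.5, the angle opposite AC is not acute, so the smallest enclosing circle has AC as diameter.
Centre = midpoint of AC = (1.75, 0.25), r² = 42.5/4 = 10.625.
Area = π·r² = π·10.625 ≈ 33.379.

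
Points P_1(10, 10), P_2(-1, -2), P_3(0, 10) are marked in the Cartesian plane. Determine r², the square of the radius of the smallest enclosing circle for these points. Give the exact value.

66.25

Side lengths²: P_1P_2² = 265, P_1P_3² = 100, P_2P_3² = 145.
Since P_1P_2² = 265 ≥ 145 + 100 = 245, the angle opposite P_1P_2 is not acute, so the smallest enclosing circle has P_1P_2 as diameter.
Centre = midpoint of P_1P_2 = (4.5, 4), r² = 265/4 = 66.25.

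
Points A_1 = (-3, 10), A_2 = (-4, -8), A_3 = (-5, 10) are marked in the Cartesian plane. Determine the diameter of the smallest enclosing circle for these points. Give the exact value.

325/18

Side lengths²: A_1A_2² = 325, A_1A_3² = 4, A_2A_3² = 325.
Since A_2A_3² = 325 < 325 + 4 = 329, the triangle is acute, so the smallest enclosing circle is the circumcircle.
Circumcentre = (-4, 37/36), r² = 105625/1296.
Diameter = 2r = 2√(105625/1296) = 325/18.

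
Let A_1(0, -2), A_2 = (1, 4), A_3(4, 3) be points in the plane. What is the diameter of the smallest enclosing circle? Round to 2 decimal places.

6.48

Side lengths²: A_1A_2² = 37, A_1A_3² = 41, A_2A_3² = 10.
Since A_1A_3² = 41 < 37 + 10 = 47, the triangle is acute, so the smallest enclosing circle is the circumcircle.
Circumcentre = (61/38, 31/38), r² = 7585/722.
Diameter = 2r = 2√(7585/722) ≈ 6.48.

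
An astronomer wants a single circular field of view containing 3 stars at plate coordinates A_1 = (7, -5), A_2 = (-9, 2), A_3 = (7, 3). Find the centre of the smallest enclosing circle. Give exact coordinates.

Side lengths²: A_1A_2² = 305, A_1A_3² = 64, A_2A_3² = 257.
Since A_1A_2² = 305 < 257 + 64 = 321, the triangle is acute, so the smallest enclosing circle is the circumcircle.
Circumcentre = (-0.78125, -1), r² = 76.5478515625.
Centre = (-0.78125, -1).

(-0.78125, -1)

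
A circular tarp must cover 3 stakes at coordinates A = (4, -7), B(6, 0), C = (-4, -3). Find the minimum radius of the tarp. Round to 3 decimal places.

Side lengths²: AB² = 53, AC² = 80, BC² = 109.
Since BC² = 109 < 80 + 53 = 133, the triangle is acute, so the smallest enclosing circle is the circumcircle.
Circumcentre = (1.28125, -2.4375), r² = 28.2080078125.
r = √(28.2080078125) ≈ 5.311.

5.311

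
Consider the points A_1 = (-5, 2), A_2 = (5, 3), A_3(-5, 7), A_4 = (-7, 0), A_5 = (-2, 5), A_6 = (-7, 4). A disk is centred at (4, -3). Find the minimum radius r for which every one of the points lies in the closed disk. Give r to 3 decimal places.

The required radius is the distance from (4, -3) to the farthest point.
Squared distances: 106, 37, 181, 130, 100, 170.
Maximum is 181, attained at A_3.
r = √181 ≈ 13.454.

13.454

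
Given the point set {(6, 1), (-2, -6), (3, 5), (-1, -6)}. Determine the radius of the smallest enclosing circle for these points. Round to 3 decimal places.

6.042

A smallest enclosing disk is always determined by at most three of the input points on its boundary.
The farthest pair is (-2, -6)–(3, 5) with squared distance 146. The circle on this segment as diameter has centre (0.5, -0.5) and r² = 146/4 = 36.5.
Check (6, 1): distance² to centre = 32.5 ≤ 36.5, so it lies inside.
All remaining points lie in this disk, and no smaller disk contains both endpoints, so this is the minimum enclosing circle.
r = √(36.5) ≈ 6.042.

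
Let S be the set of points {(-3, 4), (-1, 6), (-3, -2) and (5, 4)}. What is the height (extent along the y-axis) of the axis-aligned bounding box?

8

max y = 6, min y = -2, so height = 8.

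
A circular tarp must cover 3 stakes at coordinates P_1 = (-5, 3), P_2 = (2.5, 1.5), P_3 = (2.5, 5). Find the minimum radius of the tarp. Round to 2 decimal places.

3.96

Side lengths²: P_1P_2² = 58.5, P_1P_3² = 60.25, P_2P_3² = 12.25.
Since P_1P_3² = 60.25 < 58.5 + 12.25 = 70.75, the triangle is acute, so the smallest enclosing circle is the circumcircle.
Circumcentre = (-1.05, 3.25), r² = 15.665.
r = √(15.665) ≈ 3.96.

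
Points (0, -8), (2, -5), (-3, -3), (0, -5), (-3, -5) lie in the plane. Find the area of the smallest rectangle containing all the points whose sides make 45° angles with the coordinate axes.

In coordinates u = x + y, v = x − y the rectangle is axis-aligned; the map (x,y)→(u,v) scales areas by 2.
u-values: -8, -3, -6, -5, -8; range = -3 − (-8) = 5.
v-values: 8, 7, 0, 5, 2; range = 8 − 0 = 8.
Area = (5 × 8) / 2 = 20.

20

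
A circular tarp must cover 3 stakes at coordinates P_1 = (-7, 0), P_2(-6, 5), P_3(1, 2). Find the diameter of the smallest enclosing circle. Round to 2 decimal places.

Side lengths²: P_1P_2² = 26, P_1P_3² = 68, P_2P_3² = 58.
Since P_1P_3² = 68 < 58 + 26 = 84, the triangle is acute, so the smallest enclosing circle is the circumcircle.
Circumcentre = (-61/19, 35/19), r² = 6409/361.
Diameter = 2r = 2√(6409/361) ≈ 8.43.

8.43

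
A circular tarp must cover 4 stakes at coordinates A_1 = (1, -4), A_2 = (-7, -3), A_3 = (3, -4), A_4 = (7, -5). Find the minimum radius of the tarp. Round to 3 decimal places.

A smallest enclosing disk is always determined by at most three of the input points on its boundary.
The farthest pair is A_2–A_4 with squared distance 200. The circle on this segment as diameter has centre (0, -4) and r² = 200/4 = 50.
Check A_1: distance² to centre = 1 ≤ 50, so it lies inside.
All remaining points lie in this disk, and no smaller disk contains both endpoints, so this is the minimum enclosing circle.
r = √50 ≈ 7.071.

7.071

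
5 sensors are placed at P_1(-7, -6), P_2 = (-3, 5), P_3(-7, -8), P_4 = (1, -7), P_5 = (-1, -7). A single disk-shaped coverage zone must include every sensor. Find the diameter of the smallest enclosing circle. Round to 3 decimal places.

13.871

The minimum enclosing circle is determined by three boundary points: P_2, P_3, P_4.
Their circumcentre is (-3.7, -1.9) with r² = 48.1.
The farthest remaining point P_5 is at distance² 33.3 ≤ 48.1.
Diameter = 2r = 2√(48.1) ≈ 13.871.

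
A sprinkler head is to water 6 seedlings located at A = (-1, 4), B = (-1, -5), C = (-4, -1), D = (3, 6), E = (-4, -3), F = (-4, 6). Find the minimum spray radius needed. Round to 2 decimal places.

The minimum enclosing circle of a finite set is fixed by two of the points (as a diameter) or three (as a circumcircle).
The minimum enclosing circle is determined by three boundary points: B, D, F.
Their circumcentre is (-0.5, 23/22) with r² = 8905/242.
The farthest remaining point E is at distance² 6925/242 ≤ 8905/242.
r = √(8905/242) ≈ 6.07.

6.07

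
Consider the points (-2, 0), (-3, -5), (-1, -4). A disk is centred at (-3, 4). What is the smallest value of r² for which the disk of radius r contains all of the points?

81

The required radius is the distance from (-3, 4) to the farthest point.
Squared distances: 17, 81, 68.
Maximum is 81, attained at (-3, -5).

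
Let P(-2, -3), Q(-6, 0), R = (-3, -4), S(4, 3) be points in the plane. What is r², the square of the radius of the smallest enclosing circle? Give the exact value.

2725/98

The minimum enclosing circle is determined by three boundary points: Q, R, S.
Their circumcentre is (-11/14, 11/14) with r² = 2725/98.
The farthest remaining point P is at distance² 1549/98 ≤ 2725/98.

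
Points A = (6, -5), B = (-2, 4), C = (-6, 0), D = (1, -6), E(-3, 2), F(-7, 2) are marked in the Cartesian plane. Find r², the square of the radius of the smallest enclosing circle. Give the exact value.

The farthest pair is A–F with squared distance 218. The circle on this segment as diameter has centre (-0.5, -1.5) and r² = 218/4 = 54.5.
Check B: distance² to centre = 32.5 ≤ 54.5, so it lies inside.
All remaining points lie in this disk, and no smaller disk contains both endpoints, so this is the minimum enclosing circle.

54.5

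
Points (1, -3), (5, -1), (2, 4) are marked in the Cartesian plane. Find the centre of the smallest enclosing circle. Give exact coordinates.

(23/13, 6/13)

Call the three points A, B, C in the order given.
Side lengths²: AB² = 20, AC² = 50, BC² = 34.
Since AC² = 50 < 34 + 20 = 54, the triangle is acute, so the smallest enclosing circle is the circumcircle.
Circumcentre = (23/13, 6/13), r² = 2125/169.
Centre = (23/13, 6/13).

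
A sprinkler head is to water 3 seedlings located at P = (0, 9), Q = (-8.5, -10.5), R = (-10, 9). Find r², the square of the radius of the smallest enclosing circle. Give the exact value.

Side lengths²: PQ² = 452.5, PR² = 100, QR² = 382.5.
Since PQ² = 452.5 < 382.5 + 100 = 482.5, the triangle is acute, so the smallest enclosing circle is the circumcircle.
Circumcentre = (-5, -11/26), r² = 76925/676.

76925/676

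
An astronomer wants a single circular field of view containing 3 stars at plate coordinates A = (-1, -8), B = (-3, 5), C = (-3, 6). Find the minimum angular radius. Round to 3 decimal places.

7.071

Side lengths²: AB² = 173, AC² = 200, BC² = 1.
Since AC² = 200 ≥ 173 + 1 = 174, the angle opposite AC is not acute, so the smallest enclosing circle has AC as diameter.
Centre = midpoint of AC = (-2, -1), r² = 200/4 = 50.
r = √50 ≈ 7.071.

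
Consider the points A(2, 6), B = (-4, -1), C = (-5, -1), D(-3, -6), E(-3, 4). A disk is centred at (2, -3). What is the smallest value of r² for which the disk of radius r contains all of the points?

81

The required radius is the distance from (2, -3) to the farthest point.
Squared distances: 81, 40, 53, 34, 74.
Maximum is 81, attained at A.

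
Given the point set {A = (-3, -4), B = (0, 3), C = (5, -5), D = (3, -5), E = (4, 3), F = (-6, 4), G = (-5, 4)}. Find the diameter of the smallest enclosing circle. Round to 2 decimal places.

14.21

By Welzl's lemma the MEC is supported by two points (diametrically opposite) or three points (on a circumcircle).
The farthest pair is C–F with squared distance 202. The circle on this segment as diameter has centre (-0.5, -0.5) and r² = 202/4 = 50.5.
Check A: distance² to centre = 18.5 ≤ 50.5, so it lies inside.
All remaining points lie in this disk, and no smaller disk contains both endpoints, so this is the minimum enclosing circle.
Diameter = 2r = 2√(50.5) ≈ 14.21.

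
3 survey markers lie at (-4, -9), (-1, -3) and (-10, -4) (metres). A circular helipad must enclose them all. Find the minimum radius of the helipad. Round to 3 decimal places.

Call the three points A, B, C in the order given.
Side lengths²: AB² = 45, AC² = 61, BC² = 82.
Since BC² = 82 < 61 + 45 = 106, the triangle is acute, so the smallest enclosing circle is the circumcircle.
Circumcentre = (-183/34, -155/34), r² = 12505/578.
r = √(12505/578) ≈ 4.651.

4.651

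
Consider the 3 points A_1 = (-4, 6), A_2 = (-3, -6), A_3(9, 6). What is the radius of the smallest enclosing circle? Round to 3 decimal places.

Side lengths²: A_1A_2² = 145, A_1A_3² = 169, A_2A_3² = 288.
Since A_2A_3² = 288 < 169 + 145 = 314, the triangle is acute, so the smallest enclosing circle is the circumcircle.
Circumcentre = (2.5, 0.5), r² = 72.5.
r = √(72.5) ≈ 8.515.

8.515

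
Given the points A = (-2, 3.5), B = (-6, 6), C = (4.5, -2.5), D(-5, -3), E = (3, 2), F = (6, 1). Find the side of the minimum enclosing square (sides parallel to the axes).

12

The bounding box has width 12 and height 9.
An axis-aligned square enclosing the set must have side ≥ max(width, height).
So the minimum side is max(12, 9) = 12.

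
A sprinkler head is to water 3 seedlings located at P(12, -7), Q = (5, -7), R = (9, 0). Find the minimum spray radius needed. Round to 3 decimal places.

Side lengths²: PQ² = 49, PR² = 58, QR² = 65.
Since QR² = 65 < 58 + 49 = 107, the triangle is acute, so the smallest enclosing circle is the circumcircle.
Circumcentre = (8.5, -61/14), r² = 1885/98.
r = √(1885/98) ≈ 4.386.

4.386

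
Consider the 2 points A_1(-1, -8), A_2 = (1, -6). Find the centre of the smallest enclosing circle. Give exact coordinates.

The smallest circle enclosing two points has them as diameter endpoints.
Centre = midpoint = (0, -7); r² = |A_1A_2|²/4 = 8/4 = 2.
Centre = (0, -7).

(0, -7)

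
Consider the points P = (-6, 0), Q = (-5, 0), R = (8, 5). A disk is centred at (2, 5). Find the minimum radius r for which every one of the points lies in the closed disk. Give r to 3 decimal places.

9.434

The required radius is the distance from (2, 5) to the farthest point.
Squared distances: 89, 74, 36.
Maximum is 89, attained at P.
r = √89 ≈ 9.434.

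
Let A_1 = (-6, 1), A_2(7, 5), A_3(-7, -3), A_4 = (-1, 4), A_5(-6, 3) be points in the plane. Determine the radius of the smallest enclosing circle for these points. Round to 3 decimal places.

By Welzl's lemma the MEC is supported by two points (diametrically opposite) or three points (on a circumcircle).
The farthest pair is A_2–A_3 with squared distance 260. The circle on this segment as diameter has centre (0, 1) and r² = 260/4 = 65.
Check A_1: distance² to centre = 36 ≤ 65, so it lies inside.
All remaining points lie in this disk, and no smaller disk contains both endpoints, so this is the minimum enclosing circle.
r = √65 ≈ 8.062.

8.062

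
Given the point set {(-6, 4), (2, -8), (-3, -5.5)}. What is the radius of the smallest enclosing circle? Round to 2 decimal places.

7.21

Call the three points A, B, C in the order given.
Side lengths²: AB² = 208, AC² = 99.25, BC² = 31.25.
Since AB² = 208 ≥ 99.25 + 31.25 = 130.5, the angle opposite AB is not acute, so the smallest enclosing circle has AB as diameter.
Centre = midpoint of AB = (-2, -2), r² = 208/4 = 52.
r = √52 ≈ 7.21.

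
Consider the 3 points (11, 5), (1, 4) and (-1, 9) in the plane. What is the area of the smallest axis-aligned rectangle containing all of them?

60

x ranges over [-1, 11], width 12.
y ranges over [4, 9], height 5.
Area = 12 × 5 = 60.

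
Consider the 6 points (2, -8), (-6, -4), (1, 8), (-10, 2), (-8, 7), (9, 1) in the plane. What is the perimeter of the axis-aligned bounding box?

70

Width = max x − min x = 9 − (-10) = 19.
Height = max y − min y = 8 − (-8) = 16.
Perimeter = 2(19 + 16) = 70.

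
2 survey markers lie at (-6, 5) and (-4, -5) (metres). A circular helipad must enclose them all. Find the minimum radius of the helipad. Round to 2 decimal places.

5.10

The smallest circle enclosing two points has them as diameter endpoints.
Centre = midpoint = (-5, 0); r² = |(-6, 5)−(-4, -5)|²/4 = 104/4 = 26.
r = √26 ≈ 5.10.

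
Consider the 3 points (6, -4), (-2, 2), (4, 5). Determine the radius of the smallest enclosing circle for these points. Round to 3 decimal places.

5.154

Call the three points A, B, C in the order given.
Side lengths²: AB² = 100, AC² = 85, BC² = 45.
Since AB² = 100 < 85 + 45 = 130, the triangle is acute, so the smallest enclosing circle is the circumcircle.
Circumcentre = (2.75, 0), r² = 26.5625.
r = √(26.5625) ≈ 5.154.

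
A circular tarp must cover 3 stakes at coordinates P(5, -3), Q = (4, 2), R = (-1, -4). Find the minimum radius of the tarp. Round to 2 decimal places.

3.91

Side lengths²: PQ² = 26, PR² = 37, QR² = 61.
Since QR² = 61 < 37 + 26 = 63, the triangle is acute, so the smallest enclosing circle is the circumcircle.
Circumcentre = (99/62, -67/62), r² = 29341/1922.
r = √(29341/1922) ≈ 3.91.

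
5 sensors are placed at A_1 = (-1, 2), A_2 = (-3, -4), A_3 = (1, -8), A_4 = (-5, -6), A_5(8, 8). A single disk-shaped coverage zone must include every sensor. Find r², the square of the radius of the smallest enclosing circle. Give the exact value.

91.25

By Welzl's lemma the MEC is supported by two points (diametrically opposite) or three points (on a circumcircle).
The farthest pair is A_4–A_5 with squared distance 365. The circle on this segment as diameter has centre (1.5, 1) and r² = 365/4 = 91.25.
Check A_1: distance² to centre = 7.25 ≤ 91.25, so it lies inside.
All remaining points lie in this disk, and no smaller disk contains both endpoints, so this is the minimum enclosing circle.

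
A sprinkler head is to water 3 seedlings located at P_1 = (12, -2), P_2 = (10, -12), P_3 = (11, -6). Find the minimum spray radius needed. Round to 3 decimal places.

Side lengths²: P_1P_2² = 104, P_1P_3² = 17, P_2P_3² = 37.
Since P_1P_2² = 104 ≥ 37 + 17 = 54, the angle opposite P_1P_2 is not acute, so the smallest enclosing circle has P_1P_2 as diameter.
Centre = midpoint of P_1P_2 = (11, -7), r² = 104/4 = 26.
r = √26 ≈ 5.099.

5.099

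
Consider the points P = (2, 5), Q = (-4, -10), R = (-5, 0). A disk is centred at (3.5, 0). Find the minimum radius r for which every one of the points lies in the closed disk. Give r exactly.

12.5

The required radius is the distance from (3.5, 0) to the farthest point.
Squared distances: 27.25, 156.25, 72.25.
Maximum is 156.25, attained at Q.
r = √(156.25) = 12.5.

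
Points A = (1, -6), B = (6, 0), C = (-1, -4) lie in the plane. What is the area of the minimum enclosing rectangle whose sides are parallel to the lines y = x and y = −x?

22

In coordinates u = x + y, v = x − y the rectangle is axis-aligned; the map (x,y)→(u,v) scales areas by 2.
u-values: -5, 6, -5; range = 6 − (-5) = 11.
v-values: 7, 6, 3; range = 7 − 3 = 4.
Area = (11 × 4) / 2 = 22.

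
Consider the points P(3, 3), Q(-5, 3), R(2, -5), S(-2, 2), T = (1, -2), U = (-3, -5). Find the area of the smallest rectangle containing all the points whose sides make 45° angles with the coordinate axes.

In coordinates u = x + y, v = x − y the rectangle is axis-aligned; the map (x,y)→(u,v) scales areas by 2.
u-values: 6, -2, -3, 0, -1, -8; range = 6 − (-8) = 14.
v-values: 0, -8, 7, -4, 3, 2; range = 7 − (-8) = 15.
Area = (14 × 15) / 2 = 105.

105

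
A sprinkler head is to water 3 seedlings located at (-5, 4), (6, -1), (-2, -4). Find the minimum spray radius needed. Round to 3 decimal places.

6.042

Call the three points A, B, C in the order given.
Side lengths²: AB² = 146, AC² = 73, BC² = 73.
Since AB² = 146 ≥ 73 + 73 = 146, the angle opposite AB is not acute, so the smallest enclosing circle has AB as diameter.
Centre = midpoint of AB = (0.5, 1.5), r² = 146/4 = 36.5.
r = √(36.5) ≈ 6.042.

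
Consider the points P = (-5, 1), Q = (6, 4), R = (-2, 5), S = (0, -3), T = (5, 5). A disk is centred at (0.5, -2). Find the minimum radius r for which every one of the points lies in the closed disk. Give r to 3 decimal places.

8.322

The required radius is the distance from (0.5, -2) to the farthest point.
Squared distances: 39.25, 66.25, 55.25, 1.25, 69.25.
Maximum is 69.25, attained at T.
r = √(69.25) ≈ 8.322.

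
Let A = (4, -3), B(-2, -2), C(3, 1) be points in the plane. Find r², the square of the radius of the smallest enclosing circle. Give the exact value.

Side lengths²: AB² = 37, AC² = 17, BC² = 34.
Since AB² = 37 < 34 + 17 = 51, the triangle is acute, so the smallest enclosing circle is the circumcircle.
Circumcentre = (53/46, -73/46), r² = 10693/1058.

10693/1058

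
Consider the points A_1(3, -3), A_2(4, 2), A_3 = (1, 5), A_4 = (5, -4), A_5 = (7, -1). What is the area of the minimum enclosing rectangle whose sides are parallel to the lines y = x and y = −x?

In coordinates u = x + y, v = x − y the rectangle is axis-aligned; the map (x,y)→(u,v) scales areas by 2.
u-values: 0, 6, 6, 1, 6; range = 6 − 0 = 6.
v-values: 6, 2, -4, 9, 8; range = 9 − (-4) = 13.
Area = (6 × 13) / 2 = 39.

39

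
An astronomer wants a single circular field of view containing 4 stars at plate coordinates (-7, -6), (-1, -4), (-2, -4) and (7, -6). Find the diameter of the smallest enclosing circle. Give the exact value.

The farthest pair is (-7, -6)–(7, -6) with squared distance 196. The circle on this segment as diameter has centre (0, -6) and r² = 196/4 = 49.
Check (-1, -4): distance² to centre = 5 ≤ 49, so it lies inside.
All remaining points lie in this disk, and no smaller disk contains both endpoints, so this is the minimum enclosing circle.
Diameter = 2r = 2√49 = 14.

14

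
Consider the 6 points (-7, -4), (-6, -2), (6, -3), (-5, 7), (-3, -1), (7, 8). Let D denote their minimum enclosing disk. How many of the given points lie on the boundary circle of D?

A smallest enclosing disk is always determined by at most three of the input points on its boundary.
The farthest pair is (-7, -4)–(7, 8) with squared distance 340. The circle on this segment as diameter has centre (0, 2) and r² = 340/4 = 85.
Check (-6, -2): distance² to centre = 52 ≤ 85, so it lies inside.
All remaining points lie in this disk, and no smaller disk contains both endpoints, so this is the minimum enclosing circle.
The points at distance exactly r from the centre are (-7, -4), (7, 8) — 2 points.

2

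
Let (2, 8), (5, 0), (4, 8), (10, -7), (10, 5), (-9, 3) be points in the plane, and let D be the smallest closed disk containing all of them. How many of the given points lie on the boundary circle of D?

3

The minimum enclosing circle is determined by three boundary points: (10, -7), (10, 5), (-9, 3).
Their circumcentre is (39/38, -1) with r² = 168265/1444.
The farthest remaining point (4, 8) is at distance² 129733/1444 ≤ 168265/1444.
The points at distance exactly r from the centre are (10, -7), (10, 5), (-9, 3) — 3 points.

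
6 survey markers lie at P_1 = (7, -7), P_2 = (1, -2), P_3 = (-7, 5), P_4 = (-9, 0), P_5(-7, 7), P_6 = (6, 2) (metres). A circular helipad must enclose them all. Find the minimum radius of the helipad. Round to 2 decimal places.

By Welzl's lemma the MEC is supported by two points (diametrically opposite) or three points (on a circumcircle).
The farthest pair is P_1–P_5 with squared distance 392. The circle on this segment as diameter has centre (0, 0) and r² = 392/4 = 98.
Check P_2: distance² to centre = 5 ≤ 98, so it lies inside.
All remaining points lie in this disk, and no smaller disk contains both endpoints, so this is the minimum enclosing circle.
r = √98 ≈ 9.90.

9.90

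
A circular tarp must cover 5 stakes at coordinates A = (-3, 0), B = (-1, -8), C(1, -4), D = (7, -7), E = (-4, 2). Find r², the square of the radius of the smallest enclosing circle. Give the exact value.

50.5

A smallest enclosing disk is always determined by at most three of the input points on its boundary.
The farthest pair is D–E with squared distance 202. The circle on this segment as diameter has centre (1.5, -2.5) and r² = 202/4 = 50.5.
Check A: distance² to centre = 26.5 ≤ 50.5, so it lies inside.
All remaining points lie in this disk, and no smaller disk contains both endpoints, so this is the minimum enclosing circle.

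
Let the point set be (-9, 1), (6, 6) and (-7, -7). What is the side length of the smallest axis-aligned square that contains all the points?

15

The bounding box has width 15 and height 13.
An axis-aligned square enclosing the set must have side ≥ max(width, height).
So the minimum side is max(15, 13) = 15.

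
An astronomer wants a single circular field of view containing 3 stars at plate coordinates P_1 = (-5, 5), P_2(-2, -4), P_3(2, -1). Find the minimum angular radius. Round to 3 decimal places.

4.859

Side lengths²: P_1P_2² = 90, P_1P_3² = 85, P_2P_3² = 25.
Since P_1P_2² = 90 < 85 + 25 = 110, the triangle is acute, so the smallest enclosing circle is the circumcircle.
Circumcentre = (-2.5, 5/6), r² = 425/18.
r = √(425/18) ≈ 4.859.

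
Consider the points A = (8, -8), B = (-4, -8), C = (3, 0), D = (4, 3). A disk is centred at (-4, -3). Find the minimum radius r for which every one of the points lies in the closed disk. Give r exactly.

13

The required radius is the distance from (-4, -3) to the farthest point.
Squared distances: 169, 25, 58, 100.
Maximum is 169, attained at A.
r = √169 = 13.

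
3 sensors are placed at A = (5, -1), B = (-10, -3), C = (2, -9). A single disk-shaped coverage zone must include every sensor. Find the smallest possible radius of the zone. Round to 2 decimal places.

7.61

Side lengths²: AB² = 229, AC² = 73, BC² = 180.
Since AB² = 229 < 180 + 73 = 253, the triangle is acute, so the smallest enclosing circle is the circumcircle.
Circumcentre = (-91/38, -53/19), r² = 83585/1444.
r = √(83585/1444) ≈ 7.61.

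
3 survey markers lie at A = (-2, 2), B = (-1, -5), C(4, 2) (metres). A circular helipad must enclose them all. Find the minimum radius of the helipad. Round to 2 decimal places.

Side lengths²: AB² = 50, AC² = 36, BC² = 74.
Since BC² = 74 < 50 + 36 = 86, the triangle is acute, so the smallest enclosing circle is the circumcircle.
Circumcentre = (1, -8/7), r² = 925/49.
r = √(925/49) ≈ 4.34.

4.34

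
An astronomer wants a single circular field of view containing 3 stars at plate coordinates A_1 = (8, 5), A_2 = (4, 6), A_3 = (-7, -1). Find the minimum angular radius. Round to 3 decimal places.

8.078

Side lengths²: A_1A_2² = 17, A_1A_3² = 261, A_2A_3² = 170.
Since A_1A_3² = 261 ≥ 170 + 17 = 187, the angle opposite A_1A_3 is not acute, so the smallest enclosing circle has A_1A_3 as diameter.
Centre = midpoint of A_1A_3 = (0.5, 2), r² = 261/4 = 65.25.
r = √(65.25) ≈ 8.078.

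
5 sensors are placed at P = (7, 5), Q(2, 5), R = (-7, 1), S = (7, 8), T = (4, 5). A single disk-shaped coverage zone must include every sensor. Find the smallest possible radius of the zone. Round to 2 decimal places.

7.83

The farthest pair is R–S with squared distance 245. The circle on this segment as diameter has centre (0, 4.5) and r² = 245/4 = 61.25.
Check P: distance² to centre = 49.25 ≤ 61.25, so it lies inside.
All remaining points lie in this disk, and no smaller disk contains both endpoints, so this is the minimum enclosing circle.
r = √(61.25) ≈ 7.83.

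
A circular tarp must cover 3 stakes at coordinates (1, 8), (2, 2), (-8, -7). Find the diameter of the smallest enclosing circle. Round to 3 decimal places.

17.493

Call the three points A, B, C in the order given.
Side lengths²: AB² = 37, AC² = 306, BC² = 181.
Since AC² = 306 ≥ 181 + 37 = 218, the angle opposite AC is not acute, so the smallest enclosing circle has AC as diameter.
Centre = midpoint of AC = (-3.5, 0.5), r² = 306/4 = 76.5.
Diameter = 2r = 2√(76.5) ≈ 17.493.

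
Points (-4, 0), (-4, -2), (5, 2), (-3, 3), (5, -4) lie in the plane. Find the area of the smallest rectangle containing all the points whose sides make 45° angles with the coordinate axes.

97.5

In coordinates u = x + y, v = x − y the rectangle is axis-aligned; the map (x,y)→(u,v) scales areas by 2.
u-values: -4, -6, 7, 0, 1; range = 7 − (-6) = 13.
v-values: -4, -2, 3, -6, 9; range = 9 − (-6) = 15.
Area = (13 × 15) / 2 = 97.5.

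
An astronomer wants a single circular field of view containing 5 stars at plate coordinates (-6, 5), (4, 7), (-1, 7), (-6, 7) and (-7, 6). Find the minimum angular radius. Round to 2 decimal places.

The minimum enclosing circle of a finite set is fixed by two of the points (as a diameter) or three (as a circumcircle).
The farthest pair is (4, 7)–(-7, 6) with squared distance 122. The circle on this segment as diameter has centre (-1.5, 6.5) and r² = 122/4 = 30.5.
Check (-6, 5): distance² to centre = 22.5 ≤ 30.5, so it lies inside.
All remaining points lie in this disk, and no smaller disk contains both endpoints, so this is the minimum enclosing circle.
r = √(30.5) ≈ 5.52.

5.52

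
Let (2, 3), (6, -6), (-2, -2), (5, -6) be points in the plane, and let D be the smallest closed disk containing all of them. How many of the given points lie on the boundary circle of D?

The minimum enclosing circle is determined by three boundary points: (2, 3), (6, -6), (-2, -2).
Their circumcentre is (85/28, -27/14) with r² = 19885/784.
The farthest remaining point (5, -6) is at distance² 16021/784 ≤ 19885/784.
The points at distance exactly r from the centre are (2, 3), (6, -6), (-2, -2) — 3 points.

3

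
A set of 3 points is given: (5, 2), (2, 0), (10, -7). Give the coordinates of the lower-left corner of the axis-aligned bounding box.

(2, -7)

x-range [2, 10], y-range [-7, 2].
The lower-left corner is (2, -7).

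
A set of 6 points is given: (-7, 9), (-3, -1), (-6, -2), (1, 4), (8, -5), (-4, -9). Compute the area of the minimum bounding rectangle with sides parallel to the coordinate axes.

x ranges over [-7, 8], width 15.
y ranges over [-9, 9], height 18.
Area = 15 × 18 = 270.

270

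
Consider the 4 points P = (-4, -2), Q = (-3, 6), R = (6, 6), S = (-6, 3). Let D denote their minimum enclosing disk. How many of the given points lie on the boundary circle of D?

3

The minimum enclosing circle of a finite set is fixed by two of the points (as a diameter) or three (as a circumcircle).
The minimum enclosing circle is determined by three boundary points: P, R, S.
Their circumcentre is (5/11, 59/22) with r² = 20213/484.
The farthest remaining point Q is at distance² 11105/484 ≤ 20213/484.
The points at distance exactly r from the centre are P, R, S — 3 points.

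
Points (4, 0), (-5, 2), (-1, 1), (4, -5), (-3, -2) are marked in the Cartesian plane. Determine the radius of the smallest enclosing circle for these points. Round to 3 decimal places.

5.701

By Welzl's lemma the MEC is supported by two points (diametrically opposite) or three points (on a circumcircle).
The farthest pair is (-5, 2)–(4, -5) with squared distance 130. The circle on this segment as diameter has centre (-0.5, -1.5) and r² = 130/4 = 32.5.
Check (4, 0): distance² to centre = 22.5 ≤ 32.5, so it lies inside.
All remaining points lie in this disk, and no smaller disk contains both endpoints, so this is the minimum enclosing circle.
r = √(32.5) ≈ 5.701.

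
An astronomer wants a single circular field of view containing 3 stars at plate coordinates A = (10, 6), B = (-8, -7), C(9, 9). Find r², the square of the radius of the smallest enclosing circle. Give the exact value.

Side lengths²: AB² = 493, AC² = 10, BC² = 545.
Since BC² = 545 ≥ 493 + 10 = 503, the angle opposite BC is not acute, so the smallest enclosing circle has BC as diameter.
Centre = midpoint of BC = (0.5, 1), r² = 545/4 = 136.25.

136.25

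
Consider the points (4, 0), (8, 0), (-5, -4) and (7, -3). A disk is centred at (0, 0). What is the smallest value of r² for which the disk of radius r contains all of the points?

The required radius is the distance from (0, 0) to the farthest point.
Squared distances: 16, 64, 41, 58.
Maximum is 64, attained at (8, 0).

64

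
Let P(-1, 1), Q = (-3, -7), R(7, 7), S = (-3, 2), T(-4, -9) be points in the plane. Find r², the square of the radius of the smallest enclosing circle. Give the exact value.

94.25

A smallest enclosing disk is always determined by at most three of the input points on its boundary.
The farthest pair is R–T with squared distance 377. The circle on this segment as diameter has centre (1.5, -1) and r² = 377/4 = 94.25.
Check P: distance² to centre = 10.25 ≤ 94.25, so it lies inside.
All remaining points lie in this disk, and no smaller disk contains both endpoints, so this is the minimum enclosing circle.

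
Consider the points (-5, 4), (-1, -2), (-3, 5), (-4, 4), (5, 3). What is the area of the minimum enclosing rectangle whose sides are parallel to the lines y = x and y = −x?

60.5

In coordinates u = x + y, v = x − y the rectangle is axis-aligned; the map (x,y)→(u,v) scales areas by 2.
u-values: -1, -3, 2, 0, 8; range = 8 − (-3) = 11.
v-values: -9, 1, -8, -8, 2; range = 2 − (-9) = 11.
Area = (11 × 11) / 2 = 60.5.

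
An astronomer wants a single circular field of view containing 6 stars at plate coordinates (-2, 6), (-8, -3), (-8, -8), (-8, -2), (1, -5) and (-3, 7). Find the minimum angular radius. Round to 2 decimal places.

7.91

The minimum enclosing circle of a finite set is fixed by two of the points (as a diameter) or three (as a circumcircle).
The farthest pair is (-8, -8)–(-3, 7) with squared distance 250. The circle on this segment as diameter has centre (-5.5, -0.5) and r² = 250/4 = 62.5.
Check (-2, 6): distance² to centre = 54.5 ≤ 62.5, so it lies inside.
All remaining points lie in this disk, and no smaller disk contains both endpoints, so this is the minimum enclosing circle.
r = √(62.5) ≈ 7.91.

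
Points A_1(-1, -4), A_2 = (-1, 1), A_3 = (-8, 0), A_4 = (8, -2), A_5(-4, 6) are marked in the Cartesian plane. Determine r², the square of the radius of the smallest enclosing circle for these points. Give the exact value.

By Welzl's lemma the MEC is supported by two points (diametrically opposite) or three points (on a circumcircle).
The farthest pair is A_3–A_4 with squared distance 260. The circle on this segment as diameter has centre (0, -1) and r² = 260/4 = 65.
Check A_1: distance² to centre = 10 ≤ 65, so it lies inside.
All remaining points lie in this disk, and no smaller disk contains both endpoints, so this is the minimum enclosing circle.

65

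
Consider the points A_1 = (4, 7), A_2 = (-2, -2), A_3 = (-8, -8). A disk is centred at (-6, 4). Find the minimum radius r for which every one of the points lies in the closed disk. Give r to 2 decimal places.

12.17

The required radius is the distance from (-6, 4) to the farthest point.
Squared distances: 109, 52, 148.
Maximum is 148, attained at A_3.
r = √148 ≈ 12.17.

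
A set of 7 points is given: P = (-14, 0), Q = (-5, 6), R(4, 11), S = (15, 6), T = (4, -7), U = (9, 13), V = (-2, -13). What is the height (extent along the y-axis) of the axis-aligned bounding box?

max y = 13, min y = -13, so height = 26.

26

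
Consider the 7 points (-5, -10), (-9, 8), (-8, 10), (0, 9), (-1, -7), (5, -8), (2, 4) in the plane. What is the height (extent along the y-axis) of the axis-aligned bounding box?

20

max y = 10, min y = -10, so height = 20.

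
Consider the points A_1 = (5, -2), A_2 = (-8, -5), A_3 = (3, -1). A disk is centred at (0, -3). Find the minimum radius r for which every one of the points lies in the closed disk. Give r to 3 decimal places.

8.246

The required radius is the distance from (0, -3) to the farthest point.
Squared distances: 26, 68, 13.
Maximum is 68, attained at A_2.
r = √68 ≈ 8.246.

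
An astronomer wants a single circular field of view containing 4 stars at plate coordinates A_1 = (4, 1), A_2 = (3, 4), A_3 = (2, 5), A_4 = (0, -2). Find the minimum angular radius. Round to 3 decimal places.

The minimum enclosing circle of a finite set is fixed by two of the points (as a diameter) or three (as a circumcircle).
The farthest pair is A_3–A_4 with squared distance 53. The circle on this segment as diameter has centre (1, 1.5) and r² = 53/4 = 13.25.
Check A_1: distance² to centre = 9.25 ≤ 13.25, so it lies inside.
All remaining points lie in this disk, and no smaller disk contains both endpoints, so this is the minimum enclosing circle.
r = √(13.25) ≈ 3.640.

3.640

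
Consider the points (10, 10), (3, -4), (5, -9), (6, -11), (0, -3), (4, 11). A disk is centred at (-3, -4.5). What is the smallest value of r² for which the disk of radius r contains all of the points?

The required radius is the distance from (-3, -4.5) to the farthest point.
Squared distances: 379.25, 36.25, 84.25, 123.25, 11.25, 289.25.
Maximum is 379.25, attained at (10, 10).

379.25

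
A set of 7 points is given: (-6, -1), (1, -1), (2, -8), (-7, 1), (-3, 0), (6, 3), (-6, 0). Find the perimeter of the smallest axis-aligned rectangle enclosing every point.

48

Width = max x − min x = 6 − (-7) = 13.
Height = max y − min y = 3 − (-8) = 11.
Perimeter = 2(13 + 11) = 48.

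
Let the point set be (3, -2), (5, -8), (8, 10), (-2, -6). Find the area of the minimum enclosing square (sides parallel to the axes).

324

The bounding box has width 10 and height 18.
An axis-aligned square enclosing the set must have side ≥ max(width, height).
So the minimum side is max(10, 18) = 18.
Area = 18² = 324.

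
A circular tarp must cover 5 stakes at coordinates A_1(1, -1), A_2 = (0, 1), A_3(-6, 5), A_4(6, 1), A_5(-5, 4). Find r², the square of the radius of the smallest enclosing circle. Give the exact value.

40

The minimum enclosing circle of a finite set is fixed by two of the points (as a diameter) or three (as a circumcircle).
The farthest pair is A_3–A_4 with squared distance 160. The circle on this segment as diameter has centre (0, 3) and r² = 160/4 = 40.
Check A_1: distance² to centre = 17 ≤ 40, so it lies inside.
All remaining points lie in this disk, and no smaller disk contains both endpoints, so this is the minimum enclosing circle.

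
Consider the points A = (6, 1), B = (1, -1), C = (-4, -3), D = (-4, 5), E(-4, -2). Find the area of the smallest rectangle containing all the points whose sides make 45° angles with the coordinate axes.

In coordinates u = x + y, v = x − y the rectangle is axis-aligned; the map (x,y)→(u,v) scales areas by 2.
u-values: 7, 0, -7, 1, -6; range = 7 − (-7) = 14.
v-values: 5, 2, -1, -9, -2; range = 5 − (-9) = 14.
Area = (14 × 14) / 2 = 98.

98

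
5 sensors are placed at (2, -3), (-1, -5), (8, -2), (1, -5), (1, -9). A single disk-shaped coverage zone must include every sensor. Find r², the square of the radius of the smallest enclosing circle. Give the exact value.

25

A smallest enclosing disk is always determined by at most three of the input points on its boundary.
The minimum enclosing circle is determined by three boundary points: (-1, -5), (8, -2), (1, -9).
Their circumcentre is (4, -5) with r² = 25.
The farthest remaining point (1, -5) is at distance² 9 ≤ 25.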